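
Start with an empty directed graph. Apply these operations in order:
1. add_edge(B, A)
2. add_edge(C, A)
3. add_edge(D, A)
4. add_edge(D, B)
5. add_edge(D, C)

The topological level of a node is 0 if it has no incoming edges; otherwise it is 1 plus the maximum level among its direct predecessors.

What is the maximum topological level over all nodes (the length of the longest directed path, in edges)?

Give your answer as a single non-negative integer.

Answer: 2

Derivation:
Op 1: add_edge(B, A). Edges now: 1
Op 2: add_edge(C, A). Edges now: 2
Op 3: add_edge(D, A). Edges now: 3
Op 4: add_edge(D, B). Edges now: 4
Op 5: add_edge(D, C). Edges now: 5
Compute levels (Kahn BFS):
  sources (in-degree 0): D
  process D: level=0
    D->A: in-degree(A)=2, level(A)>=1
    D->B: in-degree(B)=0, level(B)=1, enqueue
    D->C: in-degree(C)=0, level(C)=1, enqueue
  process B: level=1
    B->A: in-degree(A)=1, level(A)>=2
  process C: level=1
    C->A: in-degree(A)=0, level(A)=2, enqueue
  process A: level=2
All levels: A:2, B:1, C:1, D:0
max level = 2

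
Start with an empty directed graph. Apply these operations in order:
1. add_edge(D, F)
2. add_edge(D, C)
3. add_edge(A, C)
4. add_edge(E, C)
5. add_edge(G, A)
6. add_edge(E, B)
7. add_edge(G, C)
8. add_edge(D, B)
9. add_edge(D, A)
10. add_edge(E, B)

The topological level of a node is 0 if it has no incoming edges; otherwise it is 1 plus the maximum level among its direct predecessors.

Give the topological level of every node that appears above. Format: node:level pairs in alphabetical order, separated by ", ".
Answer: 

Answer: A:1, B:1, C:2, D:0, E:0, F:1, G:0

Derivation:
Op 1: add_edge(D, F). Edges now: 1
Op 2: add_edge(D, C). Edges now: 2
Op 3: add_edge(A, C). Edges now: 3
Op 4: add_edge(E, C). Edges now: 4
Op 5: add_edge(G, A). Edges now: 5
Op 6: add_edge(E, B). Edges now: 6
Op 7: add_edge(G, C). Edges now: 7
Op 8: add_edge(D, B). Edges now: 8
Op 9: add_edge(D, A). Edges now: 9
Op 10: add_edge(E, B) (duplicate, no change). Edges now: 9
Compute levels (Kahn BFS):
  sources (in-degree 0): D, E, G
  process D: level=0
    D->A: in-degree(A)=1, level(A)>=1
    D->B: in-degree(B)=1, level(B)>=1
    D->C: in-degree(C)=3, level(C)>=1
    D->F: in-degree(F)=0, level(F)=1, enqueue
  process E: level=0
    E->B: in-degree(B)=0, level(B)=1, enqueue
    E->C: in-degree(C)=2, level(C)>=1
  process G: level=0
    G->A: in-degree(A)=0, level(A)=1, enqueue
    G->C: in-degree(C)=1, level(C)>=1
  process F: level=1
  process B: level=1
  process A: level=1
    A->C: in-degree(C)=0, level(C)=2, enqueue
  process C: level=2
All levels: A:1, B:1, C:2, D:0, E:0, F:1, G:0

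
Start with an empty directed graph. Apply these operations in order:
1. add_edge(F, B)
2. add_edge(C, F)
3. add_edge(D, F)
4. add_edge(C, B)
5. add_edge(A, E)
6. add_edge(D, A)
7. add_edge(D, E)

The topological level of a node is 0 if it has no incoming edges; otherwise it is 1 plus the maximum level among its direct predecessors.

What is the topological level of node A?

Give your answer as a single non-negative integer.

Op 1: add_edge(F, B). Edges now: 1
Op 2: add_edge(C, F). Edges now: 2
Op 3: add_edge(D, F). Edges now: 3
Op 4: add_edge(C, B). Edges now: 4
Op 5: add_edge(A, E). Edges now: 5
Op 6: add_edge(D, A). Edges now: 6
Op 7: add_edge(D, E). Edges now: 7
Compute levels (Kahn BFS):
  sources (in-degree 0): C, D
  process C: level=0
    C->B: in-degree(B)=1, level(B)>=1
    C->F: in-degree(F)=1, level(F)>=1
  process D: level=0
    D->A: in-degree(A)=0, level(A)=1, enqueue
    D->E: in-degree(E)=1, level(E)>=1
    D->F: in-degree(F)=0, level(F)=1, enqueue
  process A: level=1
    A->E: in-degree(E)=0, level(E)=2, enqueue
  process F: level=1
    F->B: in-degree(B)=0, level(B)=2, enqueue
  process E: level=2
  process B: level=2
All levels: A:1, B:2, C:0, D:0, E:2, F:1
level(A) = 1

Answer: 1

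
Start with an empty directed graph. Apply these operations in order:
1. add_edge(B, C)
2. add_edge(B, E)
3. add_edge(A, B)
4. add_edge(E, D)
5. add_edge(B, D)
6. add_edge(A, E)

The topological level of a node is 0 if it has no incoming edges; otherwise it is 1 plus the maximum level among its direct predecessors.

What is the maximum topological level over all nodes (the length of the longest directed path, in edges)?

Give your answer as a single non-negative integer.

Answer: 3

Derivation:
Op 1: add_edge(B, C). Edges now: 1
Op 2: add_edge(B, E). Edges now: 2
Op 3: add_edge(A, B). Edges now: 3
Op 4: add_edge(E, D). Edges now: 4
Op 5: add_edge(B, D). Edges now: 5
Op 6: add_edge(A, E). Edges now: 6
Compute levels (Kahn BFS):
  sources (in-degree 0): A
  process A: level=0
    A->B: in-degree(B)=0, level(B)=1, enqueue
    A->E: in-degree(E)=1, level(E)>=1
  process B: level=1
    B->C: in-degree(C)=0, level(C)=2, enqueue
    B->D: in-degree(D)=1, level(D)>=2
    B->E: in-degree(E)=0, level(E)=2, enqueue
  process C: level=2
  process E: level=2
    E->D: in-degree(D)=0, level(D)=3, enqueue
  process D: level=3
All levels: A:0, B:1, C:2, D:3, E:2
max level = 3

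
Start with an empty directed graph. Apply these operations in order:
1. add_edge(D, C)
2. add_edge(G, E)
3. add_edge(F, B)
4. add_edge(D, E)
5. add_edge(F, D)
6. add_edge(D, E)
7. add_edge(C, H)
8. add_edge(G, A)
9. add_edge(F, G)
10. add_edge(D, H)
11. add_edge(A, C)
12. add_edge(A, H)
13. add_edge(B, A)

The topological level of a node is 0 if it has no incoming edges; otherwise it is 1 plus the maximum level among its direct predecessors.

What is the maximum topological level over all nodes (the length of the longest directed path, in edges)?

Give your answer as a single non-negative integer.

Op 1: add_edge(D, C). Edges now: 1
Op 2: add_edge(G, E). Edges now: 2
Op 3: add_edge(F, B). Edges now: 3
Op 4: add_edge(D, E). Edges now: 4
Op 5: add_edge(F, D). Edges now: 5
Op 6: add_edge(D, E) (duplicate, no change). Edges now: 5
Op 7: add_edge(C, H). Edges now: 6
Op 8: add_edge(G, A). Edges now: 7
Op 9: add_edge(F, G). Edges now: 8
Op 10: add_edge(D, H). Edges now: 9
Op 11: add_edge(A, C). Edges now: 10
Op 12: add_edge(A, H). Edges now: 11
Op 13: add_edge(B, A). Edges now: 12
Compute levels (Kahn BFS):
  sources (in-degree 0): F
  process F: level=0
    F->B: in-degree(B)=0, level(B)=1, enqueue
    F->D: in-degree(D)=0, level(D)=1, enqueue
    F->G: in-degree(G)=0, level(G)=1, enqueue
  process B: level=1
    B->A: in-degree(A)=1, level(A)>=2
  process D: level=1
    D->C: in-degree(C)=1, level(C)>=2
    D->E: in-degree(E)=1, level(E)>=2
    D->H: in-degree(H)=2, level(H)>=2
  process G: level=1
    G->A: in-degree(A)=0, level(A)=2, enqueue
    G->E: in-degree(E)=0, level(E)=2, enqueue
  process A: level=2
    A->C: in-degree(C)=0, level(C)=3, enqueue
    A->H: in-degree(H)=1, level(H)>=3
  process E: level=2
  process C: level=3
    C->H: in-degree(H)=0, level(H)=4, enqueue
  process H: level=4
All levels: A:2, B:1, C:3, D:1, E:2, F:0, G:1, H:4
max level = 4

Answer: 4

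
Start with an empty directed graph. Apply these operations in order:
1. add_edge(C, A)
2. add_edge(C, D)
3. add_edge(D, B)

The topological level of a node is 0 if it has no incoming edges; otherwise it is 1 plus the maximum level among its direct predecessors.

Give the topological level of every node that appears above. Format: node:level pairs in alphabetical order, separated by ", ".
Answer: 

Op 1: add_edge(C, A). Edges now: 1
Op 2: add_edge(C, D). Edges now: 2
Op 3: add_edge(D, B). Edges now: 3
Compute levels (Kahn BFS):
  sources (in-degree 0): C
  process C: level=0
    C->A: in-degree(A)=0, level(A)=1, enqueue
    C->D: in-degree(D)=0, level(D)=1, enqueue
  process A: level=1
  process D: level=1
    D->B: in-degree(B)=0, level(B)=2, enqueue
  process B: level=2
All levels: A:1, B:2, C:0, D:1

Answer: A:1, B:2, C:0, D:1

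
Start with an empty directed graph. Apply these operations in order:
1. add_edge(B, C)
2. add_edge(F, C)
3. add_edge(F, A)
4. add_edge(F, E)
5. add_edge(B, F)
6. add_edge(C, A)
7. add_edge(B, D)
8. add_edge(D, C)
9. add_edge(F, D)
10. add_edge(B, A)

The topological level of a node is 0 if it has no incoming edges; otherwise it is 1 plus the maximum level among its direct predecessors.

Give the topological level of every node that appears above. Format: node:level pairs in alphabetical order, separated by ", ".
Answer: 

Answer: A:4, B:0, C:3, D:2, E:2, F:1

Derivation:
Op 1: add_edge(B, C). Edges now: 1
Op 2: add_edge(F, C). Edges now: 2
Op 3: add_edge(F, A). Edges now: 3
Op 4: add_edge(F, E). Edges now: 4
Op 5: add_edge(B, F). Edges now: 5
Op 6: add_edge(C, A). Edges now: 6
Op 7: add_edge(B, D). Edges now: 7
Op 8: add_edge(D, C). Edges now: 8
Op 9: add_edge(F, D). Edges now: 9
Op 10: add_edge(B, A). Edges now: 10
Compute levels (Kahn BFS):
  sources (in-degree 0): B
  process B: level=0
    B->A: in-degree(A)=2, level(A)>=1
    B->C: in-degree(C)=2, level(C)>=1
    B->D: in-degree(D)=1, level(D)>=1
    B->F: in-degree(F)=0, level(F)=1, enqueue
  process F: level=1
    F->A: in-degree(A)=1, level(A)>=2
    F->C: in-degree(C)=1, level(C)>=2
    F->D: in-degree(D)=0, level(D)=2, enqueue
    F->E: in-degree(E)=0, level(E)=2, enqueue
  process D: level=2
    D->C: in-degree(C)=0, level(C)=3, enqueue
  process E: level=2
  process C: level=3
    C->A: in-degree(A)=0, level(A)=4, enqueue
  process A: level=4
All levels: A:4, B:0, C:3, D:2, E:2, F:1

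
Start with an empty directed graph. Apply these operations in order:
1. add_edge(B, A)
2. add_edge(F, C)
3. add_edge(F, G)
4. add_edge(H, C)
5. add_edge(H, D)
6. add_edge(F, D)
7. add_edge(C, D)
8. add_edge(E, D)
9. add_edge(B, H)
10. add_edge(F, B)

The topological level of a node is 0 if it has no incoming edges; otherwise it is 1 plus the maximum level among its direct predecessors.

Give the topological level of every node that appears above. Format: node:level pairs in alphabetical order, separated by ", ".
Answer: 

Op 1: add_edge(B, A). Edges now: 1
Op 2: add_edge(F, C). Edges now: 2
Op 3: add_edge(F, G). Edges now: 3
Op 4: add_edge(H, C). Edges now: 4
Op 5: add_edge(H, D). Edges now: 5
Op 6: add_edge(F, D). Edges now: 6
Op 7: add_edge(C, D). Edges now: 7
Op 8: add_edge(E, D). Edges now: 8
Op 9: add_edge(B, H). Edges now: 9
Op 10: add_edge(F, B). Edges now: 10
Compute levels (Kahn BFS):
  sources (in-degree 0): E, F
  process E: level=0
    E->D: in-degree(D)=3, level(D)>=1
  process F: level=0
    F->B: in-degree(B)=0, level(B)=1, enqueue
    F->C: in-degree(C)=1, level(C)>=1
    F->D: in-degree(D)=2, level(D)>=1
    F->G: in-degree(G)=0, level(G)=1, enqueue
  process B: level=1
    B->A: in-degree(A)=0, level(A)=2, enqueue
    B->H: in-degree(H)=0, level(H)=2, enqueue
  process G: level=1
  process A: level=2
  process H: level=2
    H->C: in-degree(C)=0, level(C)=3, enqueue
    H->D: in-degree(D)=1, level(D)>=3
  process C: level=3
    C->D: in-degree(D)=0, level(D)=4, enqueue
  process D: level=4
All levels: A:2, B:1, C:3, D:4, E:0, F:0, G:1, H:2

Answer: A:2, B:1, C:3, D:4, E:0, F:0, G:1, H:2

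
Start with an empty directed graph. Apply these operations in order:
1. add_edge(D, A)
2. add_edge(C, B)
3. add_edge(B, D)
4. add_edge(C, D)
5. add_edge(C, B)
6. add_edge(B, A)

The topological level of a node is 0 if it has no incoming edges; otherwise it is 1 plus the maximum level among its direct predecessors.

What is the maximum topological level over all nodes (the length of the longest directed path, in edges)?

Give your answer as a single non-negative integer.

Op 1: add_edge(D, A). Edges now: 1
Op 2: add_edge(C, B). Edges now: 2
Op 3: add_edge(B, D). Edges now: 3
Op 4: add_edge(C, D). Edges now: 4
Op 5: add_edge(C, B) (duplicate, no change). Edges now: 4
Op 6: add_edge(B, A). Edges now: 5
Compute levels (Kahn BFS):
  sources (in-degree 0): C
  process C: level=0
    C->B: in-degree(B)=0, level(B)=1, enqueue
    C->D: in-degree(D)=1, level(D)>=1
  process B: level=1
    B->A: in-degree(A)=1, level(A)>=2
    B->D: in-degree(D)=0, level(D)=2, enqueue
  process D: level=2
    D->A: in-degree(A)=0, level(A)=3, enqueue
  process A: level=3
All levels: A:3, B:1, C:0, D:2
max level = 3

Answer: 3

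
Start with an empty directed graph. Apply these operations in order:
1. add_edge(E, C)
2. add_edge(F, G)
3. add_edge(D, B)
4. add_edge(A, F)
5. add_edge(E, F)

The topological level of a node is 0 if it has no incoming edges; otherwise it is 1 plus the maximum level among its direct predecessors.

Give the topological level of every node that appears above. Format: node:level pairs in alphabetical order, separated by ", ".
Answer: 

Op 1: add_edge(E, C). Edges now: 1
Op 2: add_edge(F, G). Edges now: 2
Op 3: add_edge(D, B). Edges now: 3
Op 4: add_edge(A, F). Edges now: 4
Op 5: add_edge(E, F). Edges now: 5
Compute levels (Kahn BFS):
  sources (in-degree 0): A, D, E
  process A: level=0
    A->F: in-degree(F)=1, level(F)>=1
  process D: level=0
    D->B: in-degree(B)=0, level(B)=1, enqueue
  process E: level=0
    E->C: in-degree(C)=0, level(C)=1, enqueue
    E->F: in-degree(F)=0, level(F)=1, enqueue
  process B: level=1
  process C: level=1
  process F: level=1
    F->G: in-degree(G)=0, level(G)=2, enqueue
  process G: level=2
All levels: A:0, B:1, C:1, D:0, E:0, F:1, G:2

Answer: A:0, B:1, C:1, D:0, E:0, F:1, G:2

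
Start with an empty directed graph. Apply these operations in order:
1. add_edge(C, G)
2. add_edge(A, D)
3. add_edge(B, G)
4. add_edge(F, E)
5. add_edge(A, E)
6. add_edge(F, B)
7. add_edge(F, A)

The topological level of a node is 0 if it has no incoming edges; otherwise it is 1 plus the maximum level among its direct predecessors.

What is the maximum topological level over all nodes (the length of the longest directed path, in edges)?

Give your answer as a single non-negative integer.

Op 1: add_edge(C, G). Edges now: 1
Op 2: add_edge(A, D). Edges now: 2
Op 3: add_edge(B, G). Edges now: 3
Op 4: add_edge(F, E). Edges now: 4
Op 5: add_edge(A, E). Edges now: 5
Op 6: add_edge(F, B). Edges now: 6
Op 7: add_edge(F, A). Edges now: 7
Compute levels (Kahn BFS):
  sources (in-degree 0): C, F
  process C: level=0
    C->G: in-degree(G)=1, level(G)>=1
  process F: level=0
    F->A: in-degree(A)=0, level(A)=1, enqueue
    F->B: in-degree(B)=0, level(B)=1, enqueue
    F->E: in-degree(E)=1, level(E)>=1
  process A: level=1
    A->D: in-degree(D)=0, level(D)=2, enqueue
    A->E: in-degree(E)=0, level(E)=2, enqueue
  process B: level=1
    B->G: in-degree(G)=0, level(G)=2, enqueue
  process D: level=2
  process E: level=2
  process G: level=2
All levels: A:1, B:1, C:0, D:2, E:2, F:0, G:2
max level = 2

Answer: 2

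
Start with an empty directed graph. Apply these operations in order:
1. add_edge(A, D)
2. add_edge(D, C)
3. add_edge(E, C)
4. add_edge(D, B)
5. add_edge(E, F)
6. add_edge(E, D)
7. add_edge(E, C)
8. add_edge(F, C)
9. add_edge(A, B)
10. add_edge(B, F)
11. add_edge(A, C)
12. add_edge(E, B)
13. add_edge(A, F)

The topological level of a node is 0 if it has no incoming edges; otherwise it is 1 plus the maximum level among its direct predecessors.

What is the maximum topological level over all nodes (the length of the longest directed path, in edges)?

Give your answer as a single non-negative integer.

Answer: 4

Derivation:
Op 1: add_edge(A, D). Edges now: 1
Op 2: add_edge(D, C). Edges now: 2
Op 3: add_edge(E, C). Edges now: 3
Op 4: add_edge(D, B). Edges now: 4
Op 5: add_edge(E, F). Edges now: 5
Op 6: add_edge(E, D). Edges now: 6
Op 7: add_edge(E, C) (duplicate, no change). Edges now: 6
Op 8: add_edge(F, C). Edges now: 7
Op 9: add_edge(A, B). Edges now: 8
Op 10: add_edge(B, F). Edges now: 9
Op 11: add_edge(A, C). Edges now: 10
Op 12: add_edge(E, B). Edges now: 11
Op 13: add_edge(A, F). Edges now: 12
Compute levels (Kahn BFS):
  sources (in-degree 0): A, E
  process A: level=0
    A->B: in-degree(B)=2, level(B)>=1
    A->C: in-degree(C)=3, level(C)>=1
    A->D: in-degree(D)=1, level(D)>=1
    A->F: in-degree(F)=2, level(F)>=1
  process E: level=0
    E->B: in-degree(B)=1, level(B)>=1
    E->C: in-degree(C)=2, level(C)>=1
    E->D: in-degree(D)=0, level(D)=1, enqueue
    E->F: in-degree(F)=1, level(F)>=1
  process D: level=1
    D->B: in-degree(B)=0, level(B)=2, enqueue
    D->C: in-degree(C)=1, level(C)>=2
  process B: level=2
    B->F: in-degree(F)=0, level(F)=3, enqueue
  process F: level=3
    F->C: in-degree(C)=0, level(C)=4, enqueue
  process C: level=4
All levels: A:0, B:2, C:4, D:1, E:0, F:3
max level = 4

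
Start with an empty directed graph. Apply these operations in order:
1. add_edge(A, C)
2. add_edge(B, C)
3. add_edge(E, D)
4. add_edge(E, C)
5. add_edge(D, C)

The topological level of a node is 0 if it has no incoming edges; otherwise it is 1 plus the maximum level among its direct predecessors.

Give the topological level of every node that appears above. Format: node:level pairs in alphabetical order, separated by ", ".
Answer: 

Answer: A:0, B:0, C:2, D:1, E:0

Derivation:
Op 1: add_edge(A, C). Edges now: 1
Op 2: add_edge(B, C). Edges now: 2
Op 3: add_edge(E, D). Edges now: 3
Op 4: add_edge(E, C). Edges now: 4
Op 5: add_edge(D, C). Edges now: 5
Compute levels (Kahn BFS):
  sources (in-degree 0): A, B, E
  process A: level=0
    A->C: in-degree(C)=3, level(C)>=1
  process B: level=0
    B->C: in-degree(C)=2, level(C)>=1
  process E: level=0
    E->C: in-degree(C)=1, level(C)>=1
    E->D: in-degree(D)=0, level(D)=1, enqueue
  process D: level=1
    D->C: in-degree(C)=0, level(C)=2, enqueue
  process C: level=2
All levels: A:0, B:0, C:2, D:1, E:0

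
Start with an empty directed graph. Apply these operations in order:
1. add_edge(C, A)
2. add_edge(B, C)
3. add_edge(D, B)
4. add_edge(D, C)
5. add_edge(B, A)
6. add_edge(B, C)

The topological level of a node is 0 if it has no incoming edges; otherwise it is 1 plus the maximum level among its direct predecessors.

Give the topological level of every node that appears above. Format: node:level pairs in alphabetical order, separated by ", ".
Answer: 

Answer: A:3, B:1, C:2, D:0

Derivation:
Op 1: add_edge(C, A). Edges now: 1
Op 2: add_edge(B, C). Edges now: 2
Op 3: add_edge(D, B). Edges now: 3
Op 4: add_edge(D, C). Edges now: 4
Op 5: add_edge(B, A). Edges now: 5
Op 6: add_edge(B, C) (duplicate, no change). Edges now: 5
Compute levels (Kahn BFS):
  sources (in-degree 0): D
  process D: level=0
    D->B: in-degree(B)=0, level(B)=1, enqueue
    D->C: in-degree(C)=1, level(C)>=1
  process B: level=1
    B->A: in-degree(A)=1, level(A)>=2
    B->C: in-degree(C)=0, level(C)=2, enqueue
  process C: level=2
    C->A: in-degree(A)=0, level(A)=3, enqueue
  process A: level=3
All levels: A:3, B:1, C:2, D:0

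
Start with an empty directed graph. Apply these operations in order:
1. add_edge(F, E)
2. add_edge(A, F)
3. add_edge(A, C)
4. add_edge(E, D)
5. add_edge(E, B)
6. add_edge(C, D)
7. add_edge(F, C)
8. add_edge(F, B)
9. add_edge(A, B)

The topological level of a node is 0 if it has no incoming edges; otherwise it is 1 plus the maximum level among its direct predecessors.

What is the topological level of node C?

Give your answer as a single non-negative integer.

Answer: 2

Derivation:
Op 1: add_edge(F, E). Edges now: 1
Op 2: add_edge(A, F). Edges now: 2
Op 3: add_edge(A, C). Edges now: 3
Op 4: add_edge(E, D). Edges now: 4
Op 5: add_edge(E, B). Edges now: 5
Op 6: add_edge(C, D). Edges now: 6
Op 7: add_edge(F, C). Edges now: 7
Op 8: add_edge(F, B). Edges now: 8
Op 9: add_edge(A, B). Edges now: 9
Compute levels (Kahn BFS):
  sources (in-degree 0): A
  process A: level=0
    A->B: in-degree(B)=2, level(B)>=1
    A->C: in-degree(C)=1, level(C)>=1
    A->F: in-degree(F)=0, level(F)=1, enqueue
  process F: level=1
    F->B: in-degree(B)=1, level(B)>=2
    F->C: in-degree(C)=0, level(C)=2, enqueue
    F->E: in-degree(E)=0, level(E)=2, enqueue
  process C: level=2
    C->D: in-degree(D)=1, level(D)>=3
  process E: level=2
    E->B: in-degree(B)=0, level(B)=3, enqueue
    E->D: in-degree(D)=0, level(D)=3, enqueue
  process B: level=3
  process D: level=3
All levels: A:0, B:3, C:2, D:3, E:2, F:1
level(C) = 2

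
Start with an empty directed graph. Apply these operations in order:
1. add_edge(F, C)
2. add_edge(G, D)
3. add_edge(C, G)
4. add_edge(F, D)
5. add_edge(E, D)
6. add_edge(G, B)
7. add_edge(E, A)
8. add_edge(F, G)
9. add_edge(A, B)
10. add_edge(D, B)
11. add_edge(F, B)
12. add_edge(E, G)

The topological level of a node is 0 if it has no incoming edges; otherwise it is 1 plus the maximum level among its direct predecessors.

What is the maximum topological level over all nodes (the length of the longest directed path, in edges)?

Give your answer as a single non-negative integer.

Op 1: add_edge(F, C). Edges now: 1
Op 2: add_edge(G, D). Edges now: 2
Op 3: add_edge(C, G). Edges now: 3
Op 4: add_edge(F, D). Edges now: 4
Op 5: add_edge(E, D). Edges now: 5
Op 6: add_edge(G, B). Edges now: 6
Op 7: add_edge(E, A). Edges now: 7
Op 8: add_edge(F, G). Edges now: 8
Op 9: add_edge(A, B). Edges now: 9
Op 10: add_edge(D, B). Edges now: 10
Op 11: add_edge(F, B). Edges now: 11
Op 12: add_edge(E, G). Edges now: 12
Compute levels (Kahn BFS):
  sources (in-degree 0): E, F
  process E: level=0
    E->A: in-degree(A)=0, level(A)=1, enqueue
    E->D: in-degree(D)=2, level(D)>=1
    E->G: in-degree(G)=2, level(G)>=1
  process F: level=0
    F->B: in-degree(B)=3, level(B)>=1
    F->C: in-degree(C)=0, level(C)=1, enqueue
    F->D: in-degree(D)=1, level(D)>=1
    F->G: in-degree(G)=1, level(G)>=1
  process A: level=1
    A->B: in-degree(B)=2, level(B)>=2
  process C: level=1
    C->G: in-degree(G)=0, level(G)=2, enqueue
  process G: level=2
    G->B: in-degree(B)=1, level(B)>=3
    G->D: in-degree(D)=0, level(D)=3, enqueue
  process D: level=3
    D->B: in-degree(B)=0, level(B)=4, enqueue
  process B: level=4
All levels: A:1, B:4, C:1, D:3, E:0, F:0, G:2
max level = 4

Answer: 4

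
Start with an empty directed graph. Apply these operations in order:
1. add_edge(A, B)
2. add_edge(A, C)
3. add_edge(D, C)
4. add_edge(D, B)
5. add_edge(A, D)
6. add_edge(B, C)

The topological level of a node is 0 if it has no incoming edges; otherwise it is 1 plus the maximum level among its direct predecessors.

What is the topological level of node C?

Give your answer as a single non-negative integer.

Answer: 3

Derivation:
Op 1: add_edge(A, B). Edges now: 1
Op 2: add_edge(A, C). Edges now: 2
Op 3: add_edge(D, C). Edges now: 3
Op 4: add_edge(D, B). Edges now: 4
Op 5: add_edge(A, D). Edges now: 5
Op 6: add_edge(B, C). Edges now: 6
Compute levels (Kahn BFS):
  sources (in-degree 0): A
  process A: level=0
    A->B: in-degree(B)=1, level(B)>=1
    A->C: in-degree(C)=2, level(C)>=1
    A->D: in-degree(D)=0, level(D)=1, enqueue
  process D: level=1
    D->B: in-degree(B)=0, level(B)=2, enqueue
    D->C: in-degree(C)=1, level(C)>=2
  process B: level=2
    B->C: in-degree(C)=0, level(C)=3, enqueue
  process C: level=3
All levels: A:0, B:2, C:3, D:1
level(C) = 3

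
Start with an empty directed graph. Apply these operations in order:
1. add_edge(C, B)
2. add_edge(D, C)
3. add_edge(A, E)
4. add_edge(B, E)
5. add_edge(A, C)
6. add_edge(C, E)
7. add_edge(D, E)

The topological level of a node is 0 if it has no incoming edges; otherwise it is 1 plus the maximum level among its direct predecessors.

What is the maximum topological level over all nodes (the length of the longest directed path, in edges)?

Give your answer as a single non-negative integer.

Answer: 3

Derivation:
Op 1: add_edge(C, B). Edges now: 1
Op 2: add_edge(D, C). Edges now: 2
Op 3: add_edge(A, E). Edges now: 3
Op 4: add_edge(B, E). Edges now: 4
Op 5: add_edge(A, C). Edges now: 5
Op 6: add_edge(C, E). Edges now: 6
Op 7: add_edge(D, E). Edges now: 7
Compute levels (Kahn BFS):
  sources (in-degree 0): A, D
  process A: level=0
    A->C: in-degree(C)=1, level(C)>=1
    A->E: in-degree(E)=3, level(E)>=1
  process D: level=0
    D->C: in-degree(C)=0, level(C)=1, enqueue
    D->E: in-degree(E)=2, level(E)>=1
  process C: level=1
    C->B: in-degree(B)=0, level(B)=2, enqueue
    C->E: in-degree(E)=1, level(E)>=2
  process B: level=2
    B->E: in-degree(E)=0, level(E)=3, enqueue
  process E: level=3
All levels: A:0, B:2, C:1, D:0, E:3
max level = 3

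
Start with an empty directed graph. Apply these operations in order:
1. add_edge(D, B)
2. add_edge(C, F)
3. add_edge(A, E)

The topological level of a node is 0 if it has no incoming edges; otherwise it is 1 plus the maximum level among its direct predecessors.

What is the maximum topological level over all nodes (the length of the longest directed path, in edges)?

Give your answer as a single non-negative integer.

Op 1: add_edge(D, B). Edges now: 1
Op 2: add_edge(C, F). Edges now: 2
Op 3: add_edge(A, E). Edges now: 3
Compute levels (Kahn BFS):
  sources (in-degree 0): A, C, D
  process A: level=0
    A->E: in-degree(E)=0, level(E)=1, enqueue
  process C: level=0
    C->F: in-degree(F)=0, level(F)=1, enqueue
  process D: level=0
    D->B: in-degree(B)=0, level(B)=1, enqueue
  process E: level=1
  process F: level=1
  process B: level=1
All levels: A:0, B:1, C:0, D:0, E:1, F:1
max level = 1

Answer: 1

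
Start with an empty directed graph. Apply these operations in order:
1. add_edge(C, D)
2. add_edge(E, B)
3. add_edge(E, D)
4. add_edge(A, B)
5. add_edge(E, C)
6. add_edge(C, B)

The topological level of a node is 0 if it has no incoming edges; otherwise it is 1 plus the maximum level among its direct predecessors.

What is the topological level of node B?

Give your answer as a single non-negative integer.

Answer: 2

Derivation:
Op 1: add_edge(C, D). Edges now: 1
Op 2: add_edge(E, B). Edges now: 2
Op 3: add_edge(E, D). Edges now: 3
Op 4: add_edge(A, B). Edges now: 4
Op 5: add_edge(E, C). Edges now: 5
Op 6: add_edge(C, B). Edges now: 6
Compute levels (Kahn BFS):
  sources (in-degree 0): A, E
  process A: level=0
    A->B: in-degree(B)=2, level(B)>=1
  process E: level=0
    E->B: in-degree(B)=1, level(B)>=1
    E->C: in-degree(C)=0, level(C)=1, enqueue
    E->D: in-degree(D)=1, level(D)>=1
  process C: level=1
    C->B: in-degree(B)=0, level(B)=2, enqueue
    C->D: in-degree(D)=0, level(D)=2, enqueue
  process B: level=2
  process D: level=2
All levels: A:0, B:2, C:1, D:2, E:0
level(B) = 2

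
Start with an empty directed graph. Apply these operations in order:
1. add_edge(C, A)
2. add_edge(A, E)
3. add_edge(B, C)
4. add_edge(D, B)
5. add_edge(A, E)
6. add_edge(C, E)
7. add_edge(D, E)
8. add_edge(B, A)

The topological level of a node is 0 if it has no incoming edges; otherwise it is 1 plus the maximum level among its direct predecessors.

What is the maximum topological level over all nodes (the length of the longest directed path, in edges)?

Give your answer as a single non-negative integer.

Answer: 4

Derivation:
Op 1: add_edge(C, A). Edges now: 1
Op 2: add_edge(A, E). Edges now: 2
Op 3: add_edge(B, C). Edges now: 3
Op 4: add_edge(D, B). Edges now: 4
Op 5: add_edge(A, E) (duplicate, no change). Edges now: 4
Op 6: add_edge(C, E). Edges now: 5
Op 7: add_edge(D, E). Edges now: 6
Op 8: add_edge(B, A). Edges now: 7
Compute levels (Kahn BFS):
  sources (in-degree 0): D
  process D: level=0
    D->B: in-degree(B)=0, level(B)=1, enqueue
    D->E: in-degree(E)=2, level(E)>=1
  process B: level=1
    B->A: in-degree(A)=1, level(A)>=2
    B->C: in-degree(C)=0, level(C)=2, enqueue
  process C: level=2
    C->A: in-degree(A)=0, level(A)=3, enqueue
    C->E: in-degree(E)=1, level(E)>=3
  process A: level=3
    A->E: in-degree(E)=0, level(E)=4, enqueue
  process E: level=4
All levels: A:3, B:1, C:2, D:0, E:4
max level = 4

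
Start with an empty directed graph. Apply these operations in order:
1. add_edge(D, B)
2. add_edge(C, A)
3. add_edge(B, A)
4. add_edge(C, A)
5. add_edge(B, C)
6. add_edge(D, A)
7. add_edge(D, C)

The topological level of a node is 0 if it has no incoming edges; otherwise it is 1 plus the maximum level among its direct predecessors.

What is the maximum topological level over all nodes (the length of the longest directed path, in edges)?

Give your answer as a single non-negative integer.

Answer: 3

Derivation:
Op 1: add_edge(D, B). Edges now: 1
Op 2: add_edge(C, A). Edges now: 2
Op 3: add_edge(B, A). Edges now: 3
Op 4: add_edge(C, A) (duplicate, no change). Edges now: 3
Op 5: add_edge(B, C). Edges now: 4
Op 6: add_edge(D, A). Edges now: 5
Op 7: add_edge(D, C). Edges now: 6
Compute levels (Kahn BFS):
  sources (in-degree 0): D
  process D: level=0
    D->A: in-degree(A)=2, level(A)>=1
    D->B: in-degree(B)=0, level(B)=1, enqueue
    D->C: in-degree(C)=1, level(C)>=1
  process B: level=1
    B->A: in-degree(A)=1, level(A)>=2
    B->C: in-degree(C)=0, level(C)=2, enqueue
  process C: level=2
    C->A: in-degree(A)=0, level(A)=3, enqueue
  process A: level=3
All levels: A:3, B:1, C:2, D:0
max level = 3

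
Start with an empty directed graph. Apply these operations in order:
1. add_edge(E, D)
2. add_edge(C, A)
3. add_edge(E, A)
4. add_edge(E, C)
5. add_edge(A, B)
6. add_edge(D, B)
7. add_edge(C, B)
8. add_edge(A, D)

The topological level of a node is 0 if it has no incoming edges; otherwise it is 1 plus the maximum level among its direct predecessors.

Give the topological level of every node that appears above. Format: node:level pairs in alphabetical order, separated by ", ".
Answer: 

Op 1: add_edge(E, D). Edges now: 1
Op 2: add_edge(C, A). Edges now: 2
Op 3: add_edge(E, A). Edges now: 3
Op 4: add_edge(E, C). Edges now: 4
Op 5: add_edge(A, B). Edges now: 5
Op 6: add_edge(D, B). Edges now: 6
Op 7: add_edge(C, B). Edges now: 7
Op 8: add_edge(A, D). Edges now: 8
Compute levels (Kahn BFS):
  sources (in-degree 0): E
  process E: level=0
    E->A: in-degree(A)=1, level(A)>=1
    E->C: in-degree(C)=0, level(C)=1, enqueue
    E->D: in-degree(D)=1, level(D)>=1
  process C: level=1
    C->A: in-degree(A)=0, level(A)=2, enqueue
    C->B: in-degree(B)=2, level(B)>=2
  process A: level=2
    A->B: in-degree(B)=1, level(B)>=3
    A->D: in-degree(D)=0, level(D)=3, enqueue
  process D: level=3
    D->B: in-degree(B)=0, level(B)=4, enqueue
  process B: level=4
All levels: A:2, B:4, C:1, D:3, E:0

Answer: A:2, B:4, C:1, D:3, E:0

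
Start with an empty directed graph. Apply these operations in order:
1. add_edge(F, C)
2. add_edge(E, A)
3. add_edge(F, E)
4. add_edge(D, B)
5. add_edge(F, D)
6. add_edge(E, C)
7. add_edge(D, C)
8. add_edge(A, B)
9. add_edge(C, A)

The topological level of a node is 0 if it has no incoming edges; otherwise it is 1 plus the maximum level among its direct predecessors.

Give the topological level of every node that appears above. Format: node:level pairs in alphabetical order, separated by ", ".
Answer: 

Answer: A:3, B:4, C:2, D:1, E:1, F:0

Derivation:
Op 1: add_edge(F, C). Edges now: 1
Op 2: add_edge(E, A). Edges now: 2
Op 3: add_edge(F, E). Edges now: 3
Op 4: add_edge(D, B). Edges now: 4
Op 5: add_edge(F, D). Edges now: 5
Op 6: add_edge(E, C). Edges now: 6
Op 7: add_edge(D, C). Edges now: 7
Op 8: add_edge(A, B). Edges now: 8
Op 9: add_edge(C, A). Edges now: 9
Compute levels (Kahn BFS):
  sources (in-degree 0): F
  process F: level=0
    F->C: in-degree(C)=2, level(C)>=1
    F->D: in-degree(D)=0, level(D)=1, enqueue
    F->E: in-degree(E)=0, level(E)=1, enqueue
  process D: level=1
    D->B: in-degree(B)=1, level(B)>=2
    D->C: in-degree(C)=1, level(C)>=2
  process E: level=1
    E->A: in-degree(A)=1, level(A)>=2
    E->C: in-degree(C)=0, level(C)=2, enqueue
  process C: level=2
    C->A: in-degree(A)=0, level(A)=3, enqueue
  process A: level=3
    A->B: in-degree(B)=0, level(B)=4, enqueue
  process B: level=4
All levels: A:3, B:4, C:2, D:1, E:1, F:0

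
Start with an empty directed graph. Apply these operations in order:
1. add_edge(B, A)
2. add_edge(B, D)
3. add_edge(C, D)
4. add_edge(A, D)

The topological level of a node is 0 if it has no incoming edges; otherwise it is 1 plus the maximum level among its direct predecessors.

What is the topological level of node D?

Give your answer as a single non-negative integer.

Op 1: add_edge(B, A). Edges now: 1
Op 2: add_edge(B, D). Edges now: 2
Op 3: add_edge(C, D). Edges now: 3
Op 4: add_edge(A, D). Edges now: 4
Compute levels (Kahn BFS):
  sources (in-degree 0): B, C
  process B: level=0
    B->A: in-degree(A)=0, level(A)=1, enqueue
    B->D: in-degree(D)=2, level(D)>=1
  process C: level=0
    C->D: in-degree(D)=1, level(D)>=1
  process A: level=1
    A->D: in-degree(D)=0, level(D)=2, enqueue
  process D: level=2
All levels: A:1, B:0, C:0, D:2
level(D) = 2

Answer: 2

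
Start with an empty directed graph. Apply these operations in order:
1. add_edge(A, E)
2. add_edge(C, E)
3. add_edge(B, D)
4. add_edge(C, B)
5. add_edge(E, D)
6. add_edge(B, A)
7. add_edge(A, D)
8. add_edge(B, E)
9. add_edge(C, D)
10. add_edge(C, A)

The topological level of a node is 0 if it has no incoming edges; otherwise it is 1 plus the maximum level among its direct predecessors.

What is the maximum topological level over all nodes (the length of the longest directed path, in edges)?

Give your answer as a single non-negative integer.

Op 1: add_edge(A, E). Edges now: 1
Op 2: add_edge(C, E). Edges now: 2
Op 3: add_edge(B, D). Edges now: 3
Op 4: add_edge(C, B). Edges now: 4
Op 5: add_edge(E, D). Edges now: 5
Op 6: add_edge(B, A). Edges now: 6
Op 7: add_edge(A, D). Edges now: 7
Op 8: add_edge(B, E). Edges now: 8
Op 9: add_edge(C, D). Edges now: 9
Op 10: add_edge(C, A). Edges now: 10
Compute levels (Kahn BFS):
  sources (in-degree 0): C
  process C: level=0
    C->A: in-degree(A)=1, level(A)>=1
    C->B: in-degree(B)=0, level(B)=1, enqueue
    C->D: in-degree(D)=3, level(D)>=1
    C->E: in-degree(E)=2, level(E)>=1
  process B: level=1
    B->A: in-degree(A)=0, level(A)=2, enqueue
    B->D: in-degree(D)=2, level(D)>=2
    B->E: in-degree(E)=1, level(E)>=2
  process A: level=2
    A->D: in-degree(D)=1, level(D)>=3
    A->E: in-degree(E)=0, level(E)=3, enqueue
  process E: level=3
    E->D: in-degree(D)=0, level(D)=4, enqueue
  process D: level=4
All levels: A:2, B:1, C:0, D:4, E:3
max level = 4

Answer: 4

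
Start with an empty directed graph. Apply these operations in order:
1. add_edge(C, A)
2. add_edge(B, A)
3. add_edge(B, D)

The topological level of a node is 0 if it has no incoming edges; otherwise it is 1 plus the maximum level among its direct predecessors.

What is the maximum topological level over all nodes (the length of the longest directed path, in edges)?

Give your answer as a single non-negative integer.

Answer: 1

Derivation:
Op 1: add_edge(C, A). Edges now: 1
Op 2: add_edge(B, A). Edges now: 2
Op 3: add_edge(B, D). Edges now: 3
Compute levels (Kahn BFS):
  sources (in-degree 0): B, C
  process B: level=0
    B->A: in-degree(A)=1, level(A)>=1
    B->D: in-degree(D)=0, level(D)=1, enqueue
  process C: level=0
    C->A: in-degree(A)=0, level(A)=1, enqueue
  process D: level=1
  process A: level=1
All levels: A:1, B:0, C:0, D:1
max level = 1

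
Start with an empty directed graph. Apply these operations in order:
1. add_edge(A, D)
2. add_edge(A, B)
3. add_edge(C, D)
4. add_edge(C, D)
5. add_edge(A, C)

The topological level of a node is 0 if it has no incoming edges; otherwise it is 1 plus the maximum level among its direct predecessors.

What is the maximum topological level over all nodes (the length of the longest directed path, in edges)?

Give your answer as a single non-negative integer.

Answer: 2

Derivation:
Op 1: add_edge(A, D). Edges now: 1
Op 2: add_edge(A, B). Edges now: 2
Op 3: add_edge(C, D). Edges now: 3
Op 4: add_edge(C, D) (duplicate, no change). Edges now: 3
Op 5: add_edge(A, C). Edges now: 4
Compute levels (Kahn BFS):
  sources (in-degree 0): A
  process A: level=0
    A->B: in-degree(B)=0, level(B)=1, enqueue
    A->C: in-degree(C)=0, level(C)=1, enqueue
    A->D: in-degree(D)=1, level(D)>=1
  process B: level=1
  process C: level=1
    C->D: in-degree(D)=0, level(D)=2, enqueue
  process D: level=2
All levels: A:0, B:1, C:1, D:2
max level = 2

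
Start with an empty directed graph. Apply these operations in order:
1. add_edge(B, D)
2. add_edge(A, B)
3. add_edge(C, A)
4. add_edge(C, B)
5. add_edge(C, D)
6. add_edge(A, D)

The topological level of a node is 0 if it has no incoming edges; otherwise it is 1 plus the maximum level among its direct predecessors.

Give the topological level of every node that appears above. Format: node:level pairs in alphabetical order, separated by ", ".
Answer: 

Op 1: add_edge(B, D). Edges now: 1
Op 2: add_edge(A, B). Edges now: 2
Op 3: add_edge(C, A). Edges now: 3
Op 4: add_edge(C, B). Edges now: 4
Op 5: add_edge(C, D). Edges now: 5
Op 6: add_edge(A, D). Edges now: 6
Compute levels (Kahn BFS):
  sources (in-degree 0): C
  process C: level=0
    C->A: in-degree(A)=0, level(A)=1, enqueue
    C->B: in-degree(B)=1, level(B)>=1
    C->D: in-degree(D)=2, level(D)>=1
  process A: level=1
    A->B: in-degree(B)=0, level(B)=2, enqueue
    A->D: in-degree(D)=1, level(D)>=2
  process B: level=2
    B->D: in-degree(D)=0, level(D)=3, enqueue
  process D: level=3
All levels: A:1, B:2, C:0, D:3

Answer: A:1, B:2, C:0, D:3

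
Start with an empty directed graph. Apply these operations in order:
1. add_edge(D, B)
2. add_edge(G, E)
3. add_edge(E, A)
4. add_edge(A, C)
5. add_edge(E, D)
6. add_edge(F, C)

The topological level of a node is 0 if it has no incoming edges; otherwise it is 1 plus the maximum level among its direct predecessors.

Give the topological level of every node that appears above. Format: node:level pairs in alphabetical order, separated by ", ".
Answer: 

Op 1: add_edge(D, B). Edges now: 1
Op 2: add_edge(G, E). Edges now: 2
Op 3: add_edge(E, A). Edges now: 3
Op 4: add_edge(A, C). Edges now: 4
Op 5: add_edge(E, D). Edges now: 5
Op 6: add_edge(F, C). Edges now: 6
Compute levels (Kahn BFS):
  sources (in-degree 0): F, G
  process F: level=0
    F->C: in-degree(C)=1, level(C)>=1
  process G: level=0
    G->E: in-degree(E)=0, level(E)=1, enqueue
  process E: level=1
    E->A: in-degree(A)=0, level(A)=2, enqueue
    E->D: in-degree(D)=0, level(D)=2, enqueue
  process A: level=2
    A->C: in-degree(C)=0, level(C)=3, enqueue
  process D: level=2
    D->B: in-degree(B)=0, level(B)=3, enqueue
  process C: level=3
  process B: level=3
All levels: A:2, B:3, C:3, D:2, E:1, F:0, G:0

Answer: A:2, B:3, C:3, D:2, E:1, F:0, G:0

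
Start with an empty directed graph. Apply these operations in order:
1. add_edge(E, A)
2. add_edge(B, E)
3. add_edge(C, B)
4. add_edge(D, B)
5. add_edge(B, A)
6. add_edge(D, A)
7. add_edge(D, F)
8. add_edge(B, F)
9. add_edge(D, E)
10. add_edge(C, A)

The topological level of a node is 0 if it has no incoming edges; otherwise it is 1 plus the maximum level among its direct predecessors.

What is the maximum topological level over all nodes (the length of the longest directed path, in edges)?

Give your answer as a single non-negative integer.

Answer: 3

Derivation:
Op 1: add_edge(E, A). Edges now: 1
Op 2: add_edge(B, E). Edges now: 2
Op 3: add_edge(C, B). Edges now: 3
Op 4: add_edge(D, B). Edges now: 4
Op 5: add_edge(B, A). Edges now: 5
Op 6: add_edge(D, A). Edges now: 6
Op 7: add_edge(D, F). Edges now: 7
Op 8: add_edge(B, F). Edges now: 8
Op 9: add_edge(D, E). Edges now: 9
Op 10: add_edge(C, A). Edges now: 10
Compute levels (Kahn BFS):
  sources (in-degree 0): C, D
  process C: level=0
    C->A: in-degree(A)=3, level(A)>=1
    C->B: in-degree(B)=1, level(B)>=1
  process D: level=0
    D->A: in-degree(A)=2, level(A)>=1
    D->B: in-degree(B)=0, level(B)=1, enqueue
    D->E: in-degree(E)=1, level(E)>=1
    D->F: in-degree(F)=1, level(F)>=1
  process B: level=1
    B->A: in-degree(A)=1, level(A)>=2
    B->E: in-degree(E)=0, level(E)=2, enqueue
    B->F: in-degree(F)=0, level(F)=2, enqueue
  process E: level=2
    E->A: in-degree(A)=0, level(A)=3, enqueue
  process F: level=2
  process A: level=3
All levels: A:3, B:1, C:0, D:0, E:2, F:2
max level = 3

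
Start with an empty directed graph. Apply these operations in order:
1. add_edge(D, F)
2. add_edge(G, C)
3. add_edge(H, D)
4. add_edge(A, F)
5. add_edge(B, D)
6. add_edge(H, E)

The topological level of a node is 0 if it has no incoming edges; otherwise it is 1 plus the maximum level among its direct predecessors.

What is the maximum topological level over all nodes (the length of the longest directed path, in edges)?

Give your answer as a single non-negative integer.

Answer: 2

Derivation:
Op 1: add_edge(D, F). Edges now: 1
Op 2: add_edge(G, C). Edges now: 2
Op 3: add_edge(H, D). Edges now: 3
Op 4: add_edge(A, F). Edges now: 4
Op 5: add_edge(B, D). Edges now: 5
Op 6: add_edge(H, E). Edges now: 6
Compute levels (Kahn BFS):
  sources (in-degree 0): A, B, G, H
  process A: level=0
    A->F: in-degree(F)=1, level(F)>=1
  process B: level=0
    B->D: in-degree(D)=1, level(D)>=1
  process G: level=0
    G->C: in-degree(C)=0, level(C)=1, enqueue
  process H: level=0
    H->D: in-degree(D)=0, level(D)=1, enqueue
    H->E: in-degree(E)=0, level(E)=1, enqueue
  process C: level=1
  process D: level=1
    D->F: in-degree(F)=0, level(F)=2, enqueue
  process E: level=1
  process F: level=2
All levels: A:0, B:0, C:1, D:1, E:1, F:2, G:0, H:0
max level = 2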